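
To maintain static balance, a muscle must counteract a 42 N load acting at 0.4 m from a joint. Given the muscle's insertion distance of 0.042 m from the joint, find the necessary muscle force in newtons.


F_muscle = W * d_load / d_muscle
F_muscle = 42 * 0.4 / 0.042
Numerator = 16.8000
F_muscle = 400.0000


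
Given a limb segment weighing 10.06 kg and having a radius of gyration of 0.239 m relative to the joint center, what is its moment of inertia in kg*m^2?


I = m * k^2
I = 10.06 * 0.239^2
k^2 = 0.0571
I = 0.5746


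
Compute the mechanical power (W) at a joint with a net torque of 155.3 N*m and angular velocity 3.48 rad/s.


P = M * omega
P = 155.3 * 3.48
P = 540.4440


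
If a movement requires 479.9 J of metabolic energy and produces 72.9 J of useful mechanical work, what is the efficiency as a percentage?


eta = (W_mech / E_meta) * 100
eta = (72.9 / 479.9) * 100
ratio = 0.1519
eta = 15.1907


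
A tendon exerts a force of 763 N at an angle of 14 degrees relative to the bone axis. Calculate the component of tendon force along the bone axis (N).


F_eff = F_tendon * cos(theta)
theta = 14 deg = 0.2443 rad
cos(theta) = 0.9703
F_eff = 763 * 0.9703
F_eff = 740.3356


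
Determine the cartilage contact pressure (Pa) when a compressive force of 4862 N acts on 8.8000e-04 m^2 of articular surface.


P = F / A
P = 4862 / 8.8000e-04
P = 5.5250e+06


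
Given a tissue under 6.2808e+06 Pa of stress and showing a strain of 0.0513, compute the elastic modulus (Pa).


E = stress / strain
E = 6.2808e+06 / 0.0513
E = 1.2243e+08


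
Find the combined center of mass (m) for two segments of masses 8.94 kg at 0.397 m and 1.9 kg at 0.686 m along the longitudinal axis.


COM = (m1*x1 + m2*x2) / (m1 + m2)
COM = (8.94*0.397 + 1.9*0.686) / (8.94 + 1.9)
Numerator = 4.8526
Denominator = 10.8400
COM = 0.4477


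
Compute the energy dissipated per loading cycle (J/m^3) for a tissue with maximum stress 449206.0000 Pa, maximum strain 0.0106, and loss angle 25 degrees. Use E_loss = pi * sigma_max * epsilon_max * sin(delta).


E_loss = pi * sigma_max * epsilon_max * sin(delta)
delta = 25 deg = 0.4363 rad
sin(delta) = 0.4226
E_loss = pi * 449206.0000 * 0.0106 * 0.4226
E_loss = 6321.9280


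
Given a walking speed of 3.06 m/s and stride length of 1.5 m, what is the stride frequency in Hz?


f = v / stride_length
f = 3.06 / 1.5
f = 2.0400


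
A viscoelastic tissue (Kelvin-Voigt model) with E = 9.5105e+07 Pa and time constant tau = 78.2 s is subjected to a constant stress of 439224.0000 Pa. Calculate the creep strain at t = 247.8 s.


epsilon(t) = (sigma/E) * (1 - exp(-t/tau))
sigma/E = 439224.0000 / 9.5105e+07 = 0.0046
exp(-t/tau) = exp(-247.8 / 78.2) = 0.0421
epsilon = 0.0046 * (1 - 0.0421)
epsilon = 0.0044


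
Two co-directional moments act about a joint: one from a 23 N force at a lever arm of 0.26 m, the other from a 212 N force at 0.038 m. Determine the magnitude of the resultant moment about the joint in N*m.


M = F1 * d1 + F2 * d2
M = 23 * 0.26 + 212 * 0.038
M = 5.9800 + 8.0560
M = 14.0360


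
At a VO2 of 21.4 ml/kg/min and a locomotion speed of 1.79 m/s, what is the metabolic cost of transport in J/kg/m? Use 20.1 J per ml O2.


Power per kg = VO2 * 20.1 / 60
Power per kg = 21.4 * 20.1 / 60 = 7.1690 W/kg
Cost = power_per_kg / speed
Cost = 7.1690 / 1.79
Cost = 4.0050


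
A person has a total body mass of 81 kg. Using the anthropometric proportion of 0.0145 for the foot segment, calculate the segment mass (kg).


m_segment = body_mass * fraction
m_segment = 81 * 0.0145
m_segment = 1.1745


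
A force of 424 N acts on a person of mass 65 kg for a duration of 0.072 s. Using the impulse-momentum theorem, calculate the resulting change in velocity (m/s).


J = F * dt = 424 * 0.072 = 30.5280 N*s
delta_v = J / m
delta_v = 30.5280 / 65
delta_v = 0.4697


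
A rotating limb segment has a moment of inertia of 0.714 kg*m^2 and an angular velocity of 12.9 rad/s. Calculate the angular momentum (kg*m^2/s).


L = I * omega
L = 0.714 * 12.9
L = 9.2106


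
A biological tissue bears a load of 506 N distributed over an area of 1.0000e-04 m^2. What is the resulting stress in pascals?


stress = F / A
stress = 506 / 1.0000e-04
stress = 5.0600e+06


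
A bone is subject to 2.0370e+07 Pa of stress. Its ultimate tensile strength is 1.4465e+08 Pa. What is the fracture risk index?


FRI = applied / ultimate
FRI = 2.0370e+07 / 1.4465e+08
FRI = 0.1408


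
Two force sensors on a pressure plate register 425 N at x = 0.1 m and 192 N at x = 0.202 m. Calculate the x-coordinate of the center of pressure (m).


COP_x = (F1*x1 + F2*x2) / (F1 + F2)
COP_x = (425*0.1 + 192*0.202) / (425 + 192)
Numerator = 81.2840
Denominator = 617
COP_x = 0.1317


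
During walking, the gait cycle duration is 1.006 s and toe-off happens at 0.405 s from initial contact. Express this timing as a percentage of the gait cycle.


pct = (event_time / cycle_time) * 100
pct = (0.405 / 1.006) * 100
ratio = 0.4026
pct = 40.2584


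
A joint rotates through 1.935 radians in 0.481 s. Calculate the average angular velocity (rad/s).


omega = delta_theta / delta_t
omega = 1.935 / 0.481
omega = 4.0229


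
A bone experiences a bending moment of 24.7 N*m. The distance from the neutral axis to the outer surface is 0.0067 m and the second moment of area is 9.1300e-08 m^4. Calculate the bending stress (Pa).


sigma = M * c / I
sigma = 24.7 * 0.0067 / 9.1300e-08
M * c = 0.1655
sigma = 1.8126e+06


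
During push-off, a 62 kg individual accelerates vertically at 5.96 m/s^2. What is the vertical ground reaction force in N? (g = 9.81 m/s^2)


GRF = m * (g + a)
GRF = 62 * (9.81 + 5.96)
GRF = 62 * 15.7700
GRF = 977.7400


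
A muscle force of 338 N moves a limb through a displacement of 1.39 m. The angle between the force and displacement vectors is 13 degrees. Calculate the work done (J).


W = F * d * cos(theta)
theta = 13 deg = 0.2269 rad
cos(theta) = 0.9744
W = 338 * 1.39 * 0.9744
W = 457.7785


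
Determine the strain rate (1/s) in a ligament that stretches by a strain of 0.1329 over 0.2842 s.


strain_rate = delta_strain / delta_t
strain_rate = 0.1329 / 0.2842
strain_rate = 0.4676


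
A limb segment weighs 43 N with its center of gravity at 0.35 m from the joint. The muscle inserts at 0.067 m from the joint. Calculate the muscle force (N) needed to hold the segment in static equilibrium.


F_muscle = W * d_load / d_muscle
F_muscle = 43 * 0.35 / 0.067
Numerator = 15.0500
F_muscle = 224.6269


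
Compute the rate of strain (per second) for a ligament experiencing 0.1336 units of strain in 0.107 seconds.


strain_rate = delta_strain / delta_t
strain_rate = 0.1336 / 0.107
strain_rate = 1.2486


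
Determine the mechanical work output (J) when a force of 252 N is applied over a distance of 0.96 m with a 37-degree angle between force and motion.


W = F * d * cos(theta)
theta = 37 deg = 0.6458 rad
cos(theta) = 0.7986
W = 252 * 0.96 * 0.7986
W = 193.2059


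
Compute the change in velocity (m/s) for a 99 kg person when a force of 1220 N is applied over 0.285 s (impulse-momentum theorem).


J = F * dt = 1220 * 0.285 = 347.7000 N*s
delta_v = J / m
delta_v = 347.7000 / 99
delta_v = 3.5121


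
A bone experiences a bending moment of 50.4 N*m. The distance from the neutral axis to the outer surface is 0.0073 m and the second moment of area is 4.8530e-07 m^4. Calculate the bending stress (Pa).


sigma = M * c / I
sigma = 50.4 * 0.0073 / 4.8530e-07
M * c = 0.3679
sigma = 758128.9924


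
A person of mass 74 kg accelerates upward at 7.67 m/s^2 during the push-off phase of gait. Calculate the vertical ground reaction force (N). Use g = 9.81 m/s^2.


GRF = m * (g + a)
GRF = 74 * (9.81 + 7.67)
GRF = 74 * 17.4800
GRF = 1293.5200


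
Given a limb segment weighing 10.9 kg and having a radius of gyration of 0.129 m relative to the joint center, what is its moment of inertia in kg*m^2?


I = m * k^2
I = 10.9 * 0.129^2
k^2 = 0.0166
I = 0.1814


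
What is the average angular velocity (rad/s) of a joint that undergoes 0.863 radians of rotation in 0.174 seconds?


omega = delta_theta / delta_t
omega = 0.863 / 0.174
omega = 4.9598


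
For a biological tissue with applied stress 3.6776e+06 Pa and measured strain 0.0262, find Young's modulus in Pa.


E = stress / strain
E = 3.6776e+06 / 0.0262
E = 1.4037e+08


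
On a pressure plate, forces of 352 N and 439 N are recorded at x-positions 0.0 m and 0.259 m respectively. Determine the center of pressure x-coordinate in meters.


COP_x = (F1*x1 + F2*x2) / (F1 + F2)
COP_x = (352*0.0 + 439*0.259) / (352 + 439)
Numerator = 113.7010
Denominator = 791
COP_x = 0.1437


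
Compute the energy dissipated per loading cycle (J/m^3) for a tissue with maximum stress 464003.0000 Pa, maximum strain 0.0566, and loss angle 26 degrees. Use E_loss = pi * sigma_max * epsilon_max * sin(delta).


E_loss = pi * sigma_max * epsilon_max * sin(delta)
delta = 26 deg = 0.4538 rad
sin(delta) = 0.4384
E_loss = pi * 464003.0000 * 0.0566 * 0.4384
E_loss = 36168.3797


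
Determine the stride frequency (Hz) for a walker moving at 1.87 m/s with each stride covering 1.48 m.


f = v / stride_length
f = 1.87 / 1.48
f = 1.2635


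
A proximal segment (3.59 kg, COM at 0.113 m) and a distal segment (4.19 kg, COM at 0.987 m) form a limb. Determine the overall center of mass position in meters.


COM = (m1*x1 + m2*x2) / (m1 + m2)
COM = (3.59*0.113 + 4.19*0.987) / (3.59 + 4.19)
Numerator = 4.5412
Denominator = 7.7800
COM = 0.5837


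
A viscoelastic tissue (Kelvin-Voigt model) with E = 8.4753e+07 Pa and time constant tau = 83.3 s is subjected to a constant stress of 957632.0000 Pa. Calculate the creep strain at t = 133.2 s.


epsilon(t) = (sigma/E) * (1 - exp(-t/tau))
sigma/E = 957632.0000 / 8.4753e+07 = 0.0113
exp(-t/tau) = exp(-133.2 / 83.3) = 0.2021
epsilon = 0.0113 * (1 - 0.2021)
epsilon = 0.0090


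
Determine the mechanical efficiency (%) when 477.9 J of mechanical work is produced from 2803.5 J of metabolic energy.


eta = (W_mech / E_meta) * 100
eta = (477.9 / 2803.5) * 100
ratio = 0.1705
eta = 17.0465


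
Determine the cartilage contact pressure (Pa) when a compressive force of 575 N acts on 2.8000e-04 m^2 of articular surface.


P = F / A
P = 575 / 2.8000e-04
P = 2.0536e+06


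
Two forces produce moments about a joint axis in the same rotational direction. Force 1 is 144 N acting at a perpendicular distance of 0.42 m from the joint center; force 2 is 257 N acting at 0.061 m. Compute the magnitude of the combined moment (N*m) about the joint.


M = F1 * d1 + F2 * d2
M = 144 * 0.42 + 257 * 0.061
M = 60.4800 + 15.6770
M = 76.1570


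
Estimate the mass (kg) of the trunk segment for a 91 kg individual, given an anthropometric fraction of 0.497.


m_segment = body_mass * fraction
m_segment = 91 * 0.497
m_segment = 45.2270


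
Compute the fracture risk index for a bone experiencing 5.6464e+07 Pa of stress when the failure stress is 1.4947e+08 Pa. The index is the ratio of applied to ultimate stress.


FRI = applied / ultimate
FRI = 5.6464e+07 / 1.4947e+08
FRI = 0.3778


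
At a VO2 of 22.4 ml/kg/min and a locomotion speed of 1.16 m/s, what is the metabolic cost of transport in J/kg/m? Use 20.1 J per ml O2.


Power per kg = VO2 * 20.1 / 60
Power per kg = 22.4 * 20.1 / 60 = 7.5040 W/kg
Cost = power_per_kg / speed
Cost = 7.5040 / 1.16
Cost = 6.4690


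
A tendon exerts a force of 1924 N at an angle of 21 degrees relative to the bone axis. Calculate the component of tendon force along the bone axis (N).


F_eff = F_tendon * cos(theta)
theta = 21 deg = 0.3665 rad
cos(theta) = 0.9336
F_eff = 1924 * 0.9336
F_eff = 1796.2087


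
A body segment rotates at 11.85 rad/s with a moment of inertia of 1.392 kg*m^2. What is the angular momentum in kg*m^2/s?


L = I * omega
L = 1.392 * 11.85
L = 16.4952


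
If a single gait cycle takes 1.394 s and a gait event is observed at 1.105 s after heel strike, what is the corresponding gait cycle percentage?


pct = (event_time / cycle_time) * 100
pct = (1.105 / 1.394) * 100
ratio = 0.7927
pct = 79.2683


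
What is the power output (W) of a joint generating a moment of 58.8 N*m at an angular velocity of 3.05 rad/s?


P = M * omega
P = 58.8 * 3.05
P = 179.3400


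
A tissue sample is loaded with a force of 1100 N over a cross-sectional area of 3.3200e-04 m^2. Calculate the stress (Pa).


stress = F / A
stress = 1100 / 3.3200e-04
stress = 3.3133e+06


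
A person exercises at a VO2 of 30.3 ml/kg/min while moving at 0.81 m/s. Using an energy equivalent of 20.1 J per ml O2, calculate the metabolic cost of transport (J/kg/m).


Power per kg = VO2 * 20.1 / 60
Power per kg = 30.3 * 20.1 / 60 = 10.1505 W/kg
Cost = power_per_kg / speed
Cost = 10.1505 / 0.81
Cost = 12.5315


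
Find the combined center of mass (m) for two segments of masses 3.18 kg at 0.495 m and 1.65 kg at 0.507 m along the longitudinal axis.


COM = (m1*x1 + m2*x2) / (m1 + m2)
COM = (3.18*0.495 + 1.65*0.507) / (3.18 + 1.65)
Numerator = 2.4106
Denominator = 4.8300
COM = 0.4991


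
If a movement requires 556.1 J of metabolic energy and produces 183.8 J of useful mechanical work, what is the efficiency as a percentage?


eta = (W_mech / E_meta) * 100
eta = (183.8 / 556.1) * 100
ratio = 0.3305
eta = 33.0516


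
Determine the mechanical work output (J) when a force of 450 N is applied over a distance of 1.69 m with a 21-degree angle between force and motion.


W = F * d * cos(theta)
theta = 21 deg = 0.3665 rad
cos(theta) = 0.9336
W = 450 * 1.69 * 0.9336
W = 709.9879


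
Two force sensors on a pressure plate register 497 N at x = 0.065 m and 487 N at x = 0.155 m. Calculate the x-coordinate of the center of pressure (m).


COP_x = (F1*x1 + F2*x2) / (F1 + F2)
COP_x = (497*0.065 + 487*0.155) / (497 + 487)
Numerator = 107.7900
Denominator = 984
COP_x = 0.1095


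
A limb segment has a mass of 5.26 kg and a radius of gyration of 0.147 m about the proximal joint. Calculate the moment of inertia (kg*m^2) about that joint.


I = m * k^2
I = 5.26 * 0.147^2
k^2 = 0.0216
I = 0.1137


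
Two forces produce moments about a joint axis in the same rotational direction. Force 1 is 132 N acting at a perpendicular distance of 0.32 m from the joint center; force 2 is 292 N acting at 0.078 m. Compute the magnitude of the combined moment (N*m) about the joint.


M = F1 * d1 + F2 * d2
M = 132 * 0.32 + 292 * 0.078
M = 42.2400 + 22.7760
M = 65.0160


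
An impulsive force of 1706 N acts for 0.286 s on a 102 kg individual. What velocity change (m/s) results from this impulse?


J = F * dt = 1706 * 0.286 = 487.9160 N*s
delta_v = J / m
delta_v = 487.9160 / 102
delta_v = 4.7835


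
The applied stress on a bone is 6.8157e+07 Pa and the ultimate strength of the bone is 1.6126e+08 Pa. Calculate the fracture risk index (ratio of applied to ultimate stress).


FRI = applied / ultimate
FRI = 6.8157e+07 / 1.6126e+08
FRI = 0.4227


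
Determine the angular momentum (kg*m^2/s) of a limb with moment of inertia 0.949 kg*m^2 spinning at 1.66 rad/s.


L = I * omega
L = 0.949 * 1.66
L = 1.5753


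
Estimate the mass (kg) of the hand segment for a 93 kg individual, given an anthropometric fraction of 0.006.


m_segment = body_mass * fraction
m_segment = 93 * 0.006
m_segment = 0.5580


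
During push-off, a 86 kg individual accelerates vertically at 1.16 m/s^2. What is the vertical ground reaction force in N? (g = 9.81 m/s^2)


GRF = m * (g + a)
GRF = 86 * (9.81 + 1.16)
GRF = 86 * 10.9700
GRF = 943.4200


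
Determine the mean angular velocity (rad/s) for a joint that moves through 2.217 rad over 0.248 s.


omega = delta_theta / delta_t
omega = 2.217 / 0.248
omega = 8.9395


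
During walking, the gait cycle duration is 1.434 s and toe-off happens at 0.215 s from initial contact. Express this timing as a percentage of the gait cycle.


pct = (event_time / cycle_time) * 100
pct = (0.215 / 1.434) * 100
ratio = 0.1499
pct = 14.9930


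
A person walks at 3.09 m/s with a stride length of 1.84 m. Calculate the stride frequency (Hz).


f = v / stride_length
f = 3.09 / 1.84
f = 1.6793


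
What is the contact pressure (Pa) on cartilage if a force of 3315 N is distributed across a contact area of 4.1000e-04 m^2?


P = F / A
P = 3315 / 4.1000e-04
P = 8.0854e+06


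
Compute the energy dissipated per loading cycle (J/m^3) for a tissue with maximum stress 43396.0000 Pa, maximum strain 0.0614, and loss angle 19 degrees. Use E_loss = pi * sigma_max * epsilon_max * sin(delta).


E_loss = pi * sigma_max * epsilon_max * sin(delta)
delta = 19 deg = 0.3316 rad
sin(delta) = 0.3256
E_loss = pi * 43396.0000 * 0.0614 * 0.3256
E_loss = 2725.2720


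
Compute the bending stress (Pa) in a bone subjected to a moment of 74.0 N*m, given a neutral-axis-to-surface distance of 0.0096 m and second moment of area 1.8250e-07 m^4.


sigma = M * c / I
sigma = 74.0 * 0.0096 / 1.8250e-07
M * c = 0.7104
sigma = 3.8926e+06


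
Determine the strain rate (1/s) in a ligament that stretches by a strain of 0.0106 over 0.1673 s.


strain_rate = delta_strain / delta_t
strain_rate = 0.0106 / 0.1673
strain_rate = 0.0634


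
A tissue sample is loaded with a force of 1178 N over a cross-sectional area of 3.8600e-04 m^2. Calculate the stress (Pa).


stress = F / A
stress = 1178 / 3.8600e-04
stress = 3.0518e+06


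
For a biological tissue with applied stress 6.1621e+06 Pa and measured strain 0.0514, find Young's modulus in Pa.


E = stress / strain
E = 6.1621e+06 / 0.0514
E = 1.1989e+08


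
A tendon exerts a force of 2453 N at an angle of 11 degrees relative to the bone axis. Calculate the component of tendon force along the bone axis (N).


F_eff = F_tendon * cos(theta)
theta = 11 deg = 0.1920 rad
cos(theta) = 0.9816
F_eff = 2453 * 0.9816
F_eff = 2407.9315


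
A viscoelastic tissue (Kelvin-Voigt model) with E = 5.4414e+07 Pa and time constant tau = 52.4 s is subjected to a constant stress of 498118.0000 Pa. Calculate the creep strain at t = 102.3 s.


epsilon(t) = (sigma/E) * (1 - exp(-t/tau))
sigma/E = 498118.0000 / 5.4414e+07 = 0.0092
exp(-t/tau) = exp(-102.3 / 52.4) = 0.1419
epsilon = 0.0092 * (1 - 0.1419)
epsilon = 0.0079


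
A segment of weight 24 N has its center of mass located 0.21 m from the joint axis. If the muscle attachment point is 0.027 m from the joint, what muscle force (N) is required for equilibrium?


F_muscle = W * d_load / d_muscle
F_muscle = 24 * 0.21 / 0.027
Numerator = 5.0400
F_muscle = 186.6667


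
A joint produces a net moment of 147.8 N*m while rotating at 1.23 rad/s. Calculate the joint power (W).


P = M * omega
P = 147.8 * 1.23
P = 181.7940


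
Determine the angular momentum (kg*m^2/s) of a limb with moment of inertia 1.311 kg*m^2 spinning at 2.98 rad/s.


L = I * omega
L = 1.311 * 2.98
L = 3.9068


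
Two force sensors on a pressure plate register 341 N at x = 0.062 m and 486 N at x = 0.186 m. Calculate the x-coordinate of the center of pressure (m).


COP_x = (F1*x1 + F2*x2) / (F1 + F2)
COP_x = (341*0.062 + 486*0.186) / (341 + 486)
Numerator = 111.5380
Denominator = 827
COP_x = 0.1349


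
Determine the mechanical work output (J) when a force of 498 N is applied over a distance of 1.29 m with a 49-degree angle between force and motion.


W = F * d * cos(theta)
theta = 49 deg = 0.8552 rad
cos(theta) = 0.6561
W = 498 * 1.29 * 0.6561
W = 421.4654


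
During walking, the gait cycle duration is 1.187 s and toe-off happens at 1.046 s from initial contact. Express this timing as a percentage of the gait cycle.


pct = (event_time / cycle_time) * 100
pct = (1.046 / 1.187) * 100
ratio = 0.8812
pct = 88.1213


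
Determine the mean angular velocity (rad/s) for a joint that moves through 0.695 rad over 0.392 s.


omega = delta_theta / delta_t
omega = 0.695 / 0.392
omega = 1.7730


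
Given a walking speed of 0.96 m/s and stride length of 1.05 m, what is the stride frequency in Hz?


f = v / stride_length
f = 0.96 / 1.05
f = 0.9143


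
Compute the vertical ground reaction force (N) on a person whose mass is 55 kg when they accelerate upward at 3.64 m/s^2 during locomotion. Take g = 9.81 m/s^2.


GRF = m * (g + a)
GRF = 55 * (9.81 + 3.64)
GRF = 55 * 13.4500
GRF = 739.7500


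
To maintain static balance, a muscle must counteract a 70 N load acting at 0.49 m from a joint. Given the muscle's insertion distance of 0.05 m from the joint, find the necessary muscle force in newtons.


F_muscle = W * d_load / d_muscle
F_muscle = 70 * 0.49 / 0.05
Numerator = 34.3000
F_muscle = 686.0000


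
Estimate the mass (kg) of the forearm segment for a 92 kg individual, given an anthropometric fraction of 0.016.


m_segment = body_mass * fraction
m_segment = 92 * 0.016
m_segment = 1.4720


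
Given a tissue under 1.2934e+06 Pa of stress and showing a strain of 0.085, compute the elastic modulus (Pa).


E = stress / strain
E = 1.2934e+06 / 0.085
E = 1.5216e+07


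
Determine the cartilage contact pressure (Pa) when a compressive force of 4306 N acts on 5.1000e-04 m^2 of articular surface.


P = F / A
P = 4306 / 5.1000e-04
P = 8.4431e+06


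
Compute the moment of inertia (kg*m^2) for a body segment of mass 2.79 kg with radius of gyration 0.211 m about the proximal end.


I = m * k^2
I = 2.79 * 0.211^2
k^2 = 0.0445
I = 0.1242


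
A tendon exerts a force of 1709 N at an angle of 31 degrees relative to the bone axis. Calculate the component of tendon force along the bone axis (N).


F_eff = F_tendon * cos(theta)
theta = 31 deg = 0.5411 rad
cos(theta) = 0.8572
F_eff = 1709 * 0.8572
F_eff = 1464.8989


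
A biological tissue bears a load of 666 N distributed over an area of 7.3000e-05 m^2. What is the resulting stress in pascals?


stress = F / A
stress = 666 / 7.3000e-05
stress = 9.1233e+06


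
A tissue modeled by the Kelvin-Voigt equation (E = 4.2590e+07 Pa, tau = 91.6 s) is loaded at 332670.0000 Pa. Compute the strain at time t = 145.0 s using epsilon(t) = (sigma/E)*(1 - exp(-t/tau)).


epsilon(t) = (sigma/E) * (1 - exp(-t/tau))
sigma/E = 332670.0000 / 4.2590e+07 = 0.0078
exp(-t/tau) = exp(-145.0 / 91.6) = 0.2054
epsilon = 0.0078 * (1 - 0.2054)
epsilon = 0.0062


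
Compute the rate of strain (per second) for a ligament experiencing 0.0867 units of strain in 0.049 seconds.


strain_rate = delta_strain / delta_t
strain_rate = 0.0867 / 0.049
strain_rate = 1.7694


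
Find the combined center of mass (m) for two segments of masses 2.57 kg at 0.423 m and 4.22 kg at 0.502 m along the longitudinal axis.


COM = (m1*x1 + m2*x2) / (m1 + m2)
COM = (2.57*0.423 + 4.22*0.502) / (2.57 + 4.22)
Numerator = 3.2055
Denominator = 6.7900
COM = 0.4721


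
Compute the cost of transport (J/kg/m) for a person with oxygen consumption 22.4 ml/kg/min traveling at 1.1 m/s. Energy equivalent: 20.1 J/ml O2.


Power per kg = VO2 * 20.1 / 60
Power per kg = 22.4 * 20.1 / 60 = 7.5040 W/kg
Cost = power_per_kg / speed
Cost = 7.5040 / 1.1
Cost = 6.8218


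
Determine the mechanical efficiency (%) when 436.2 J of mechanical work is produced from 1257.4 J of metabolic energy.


eta = (W_mech / E_meta) * 100
eta = (436.2 / 1257.4) * 100
ratio = 0.3469
eta = 34.6906


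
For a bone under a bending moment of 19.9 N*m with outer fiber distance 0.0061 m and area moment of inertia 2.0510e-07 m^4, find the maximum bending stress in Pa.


sigma = M * c / I
sigma = 19.9 * 0.0061 / 2.0510e-07
M * c = 0.1214
sigma = 591857.6304


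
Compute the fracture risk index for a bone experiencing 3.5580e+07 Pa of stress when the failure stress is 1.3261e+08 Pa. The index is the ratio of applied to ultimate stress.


FRI = applied / ultimate
FRI = 3.5580e+07 / 1.3261e+08
FRI = 0.2683


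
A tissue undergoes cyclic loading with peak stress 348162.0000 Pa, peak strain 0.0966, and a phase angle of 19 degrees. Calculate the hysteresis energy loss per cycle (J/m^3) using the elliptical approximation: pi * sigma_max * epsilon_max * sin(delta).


E_loss = pi * sigma_max * epsilon_max * sin(delta)
delta = 19 deg = 0.3316 rad
sin(delta) = 0.3256
E_loss = pi * 348162.0000 * 0.0966 * 0.3256
E_loss = 34399.3539


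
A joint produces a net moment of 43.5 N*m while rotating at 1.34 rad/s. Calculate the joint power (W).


P = M * omega
P = 43.5 * 1.34
P = 58.2900


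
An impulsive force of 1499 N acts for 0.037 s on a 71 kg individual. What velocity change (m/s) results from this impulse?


J = F * dt = 1499 * 0.037 = 55.4630 N*s
delta_v = J / m
delta_v = 55.4630 / 71
delta_v = 0.7812


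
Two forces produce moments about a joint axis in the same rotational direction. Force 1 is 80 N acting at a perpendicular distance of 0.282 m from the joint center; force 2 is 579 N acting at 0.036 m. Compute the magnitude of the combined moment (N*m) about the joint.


M = F1 * d1 + F2 * d2
M = 80 * 0.282 + 579 * 0.036
M = 22.5600 + 20.8440
M = 43.4040


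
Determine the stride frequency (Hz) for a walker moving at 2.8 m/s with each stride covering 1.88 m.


f = v / stride_length
f = 2.8 / 1.88
f = 1.4894


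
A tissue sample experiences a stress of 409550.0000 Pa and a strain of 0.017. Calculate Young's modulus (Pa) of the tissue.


E = stress / strain
E = 409550.0000 / 0.017
E = 2.4091e+07


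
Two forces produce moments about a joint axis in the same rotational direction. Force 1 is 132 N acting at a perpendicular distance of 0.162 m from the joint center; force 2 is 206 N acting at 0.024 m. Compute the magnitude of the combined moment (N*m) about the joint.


M = F1 * d1 + F2 * d2
M = 132 * 0.162 + 206 * 0.024
M = 21.3840 + 4.9440
M = 26.3280


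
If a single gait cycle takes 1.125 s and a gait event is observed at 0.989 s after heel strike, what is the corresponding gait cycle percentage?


pct = (event_time / cycle_time) * 100
pct = (0.989 / 1.125) * 100
ratio = 0.8791
pct = 87.9111


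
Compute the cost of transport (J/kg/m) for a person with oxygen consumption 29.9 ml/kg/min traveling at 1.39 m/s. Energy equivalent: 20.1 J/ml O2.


Power per kg = VO2 * 20.1 / 60
Power per kg = 29.9 * 20.1 / 60 = 10.0165 W/kg
Cost = power_per_kg / speed
Cost = 10.0165 / 1.39
Cost = 7.2061


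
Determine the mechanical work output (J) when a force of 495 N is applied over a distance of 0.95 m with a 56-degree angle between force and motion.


W = F * d * cos(theta)
theta = 56 deg = 0.9774 rad
cos(theta) = 0.5592
W = 495 * 0.95 * 0.5592
W = 262.9605


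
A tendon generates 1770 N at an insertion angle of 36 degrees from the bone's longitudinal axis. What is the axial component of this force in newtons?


F_eff = F_tendon * cos(theta)
theta = 36 deg = 0.6283 rad
cos(theta) = 0.8090
F_eff = 1770 * 0.8090
F_eff = 1431.9601


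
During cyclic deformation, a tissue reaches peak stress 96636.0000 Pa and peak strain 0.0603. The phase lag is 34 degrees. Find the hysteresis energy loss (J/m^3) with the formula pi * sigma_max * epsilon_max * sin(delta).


E_loss = pi * sigma_max * epsilon_max * sin(delta)
delta = 34 deg = 0.5934 rad
sin(delta) = 0.5592
E_loss = pi * 96636.0000 * 0.0603 * 0.5592
E_loss = 10236.8840


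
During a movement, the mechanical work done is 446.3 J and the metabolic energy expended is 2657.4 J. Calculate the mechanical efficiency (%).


eta = (W_mech / E_meta) * 100
eta = (446.3 / 2657.4) * 100
ratio = 0.1679
eta = 16.7946


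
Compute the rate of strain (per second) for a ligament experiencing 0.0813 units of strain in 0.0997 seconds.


strain_rate = delta_strain / delta_t
strain_rate = 0.0813 / 0.0997
strain_rate = 0.8154


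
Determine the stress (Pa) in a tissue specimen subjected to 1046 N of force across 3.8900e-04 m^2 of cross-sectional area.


stress = F / A
stress = 1046 / 3.8900e-04
stress = 2.6889e+06


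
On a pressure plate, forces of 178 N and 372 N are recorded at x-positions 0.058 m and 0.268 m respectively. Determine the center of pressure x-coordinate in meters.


COP_x = (F1*x1 + F2*x2) / (F1 + F2)
COP_x = (178*0.058 + 372*0.268) / (178 + 372)
Numerator = 110.0200
Denominator = 550
COP_x = 0.2000


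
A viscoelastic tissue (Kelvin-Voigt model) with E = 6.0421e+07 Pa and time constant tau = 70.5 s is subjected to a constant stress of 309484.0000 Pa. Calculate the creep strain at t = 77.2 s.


epsilon(t) = (sigma/E) * (1 - exp(-t/tau))
sigma/E = 309484.0000 / 6.0421e+07 = 0.0051
exp(-t/tau) = exp(-77.2 / 70.5) = 0.3345
epsilon = 0.0051 * (1 - 0.3345)
epsilon = 0.0034


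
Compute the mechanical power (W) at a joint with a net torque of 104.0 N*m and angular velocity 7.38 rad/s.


P = M * omega
P = 104.0 * 7.38
P = 767.5200


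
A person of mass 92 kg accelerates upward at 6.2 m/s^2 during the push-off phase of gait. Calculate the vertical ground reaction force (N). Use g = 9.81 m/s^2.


GRF = m * (g + a)
GRF = 92 * (9.81 + 6.2)
GRF = 92 * 16.0100
GRF = 1472.9200


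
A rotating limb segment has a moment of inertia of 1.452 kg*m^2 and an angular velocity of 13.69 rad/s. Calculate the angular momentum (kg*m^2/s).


L = I * omega
L = 1.452 * 13.69
L = 19.8779


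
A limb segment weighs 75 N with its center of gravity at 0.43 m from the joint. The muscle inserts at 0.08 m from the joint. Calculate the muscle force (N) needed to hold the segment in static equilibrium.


F_muscle = W * d_load / d_muscle
F_muscle = 75 * 0.43 / 0.08
Numerator = 32.2500
F_muscle = 403.1250


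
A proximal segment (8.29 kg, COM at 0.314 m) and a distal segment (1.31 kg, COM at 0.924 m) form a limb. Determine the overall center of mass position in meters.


COM = (m1*x1 + m2*x2) / (m1 + m2)
COM = (8.29*0.314 + 1.31*0.924) / (8.29 + 1.31)
Numerator = 3.8135
Denominator = 9.6000
COM = 0.3972


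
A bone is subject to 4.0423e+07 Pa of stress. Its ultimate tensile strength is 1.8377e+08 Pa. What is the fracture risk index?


FRI = applied / ultimate
FRI = 4.0423e+07 / 1.8377e+08
FRI = 0.2200


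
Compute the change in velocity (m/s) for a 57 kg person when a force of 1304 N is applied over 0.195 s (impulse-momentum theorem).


J = F * dt = 1304 * 0.195 = 254.2800 N*s
delta_v = J / m
delta_v = 254.2800 / 57
delta_v = 4.4611


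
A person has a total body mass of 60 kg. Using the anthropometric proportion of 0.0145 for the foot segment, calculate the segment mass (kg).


m_segment = body_mass * fraction
m_segment = 60 * 0.0145
m_segment = 0.8700


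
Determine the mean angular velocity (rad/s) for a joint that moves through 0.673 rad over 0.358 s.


omega = delta_theta / delta_t
omega = 0.673 / 0.358
omega = 1.8799


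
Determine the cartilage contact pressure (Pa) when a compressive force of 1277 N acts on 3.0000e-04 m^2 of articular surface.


P = F / A
P = 1277 / 3.0000e-04
P = 4.2567e+06


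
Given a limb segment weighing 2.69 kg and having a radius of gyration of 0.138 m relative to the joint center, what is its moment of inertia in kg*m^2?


I = m * k^2
I = 2.69 * 0.138^2
k^2 = 0.0190
I = 0.0512


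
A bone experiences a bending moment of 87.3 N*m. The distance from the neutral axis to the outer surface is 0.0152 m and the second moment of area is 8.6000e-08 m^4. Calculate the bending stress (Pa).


sigma = M * c / I
sigma = 87.3 * 0.0152 / 8.6000e-08
M * c = 1.3270
sigma = 1.5430e+07


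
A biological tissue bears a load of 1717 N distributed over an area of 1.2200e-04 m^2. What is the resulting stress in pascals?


stress = F / A
stress = 1717 / 1.2200e-04
stress = 1.4074e+07


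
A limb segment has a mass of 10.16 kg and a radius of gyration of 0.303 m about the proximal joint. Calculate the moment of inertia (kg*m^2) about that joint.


I = m * k^2
I = 10.16 * 0.303^2
k^2 = 0.0918
I = 0.9328


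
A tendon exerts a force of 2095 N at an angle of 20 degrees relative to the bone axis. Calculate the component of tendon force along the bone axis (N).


F_eff = F_tendon * cos(theta)
theta = 20 deg = 0.3491 rad
cos(theta) = 0.9397
F_eff = 2095 * 0.9397
F_eff = 1968.6560


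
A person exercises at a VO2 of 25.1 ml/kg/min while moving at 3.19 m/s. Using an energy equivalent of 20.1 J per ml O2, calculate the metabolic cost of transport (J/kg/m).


Power per kg = VO2 * 20.1 / 60
Power per kg = 25.1 * 20.1 / 60 = 8.4085 W/kg
Cost = power_per_kg / speed
Cost = 8.4085 / 3.19
Cost = 2.6359


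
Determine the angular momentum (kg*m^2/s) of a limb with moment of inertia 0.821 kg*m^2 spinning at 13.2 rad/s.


L = I * omega
L = 0.821 * 13.2
L = 10.8372


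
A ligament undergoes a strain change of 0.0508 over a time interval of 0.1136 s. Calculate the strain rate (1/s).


strain_rate = delta_strain / delta_t
strain_rate = 0.0508 / 0.1136
strain_rate = 0.4472


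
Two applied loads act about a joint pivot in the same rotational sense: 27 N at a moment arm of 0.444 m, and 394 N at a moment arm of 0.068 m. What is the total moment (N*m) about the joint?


M = F1 * d1 + F2 * d2
M = 27 * 0.444 + 394 * 0.068
M = 11.9880 + 26.7920
M = 38.7800


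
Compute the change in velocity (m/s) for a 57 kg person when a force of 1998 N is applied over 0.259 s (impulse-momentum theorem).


J = F * dt = 1998 * 0.259 = 517.4820 N*s
delta_v = J / m
delta_v = 517.4820 / 57
delta_v = 9.0786


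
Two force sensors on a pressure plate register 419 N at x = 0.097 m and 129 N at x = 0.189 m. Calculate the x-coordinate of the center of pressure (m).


COP_x = (F1*x1 + F2*x2) / (F1 + F2)
COP_x = (419*0.097 + 129*0.189) / (419 + 129)
Numerator = 65.0240
Denominator = 548
COP_x = 0.1187


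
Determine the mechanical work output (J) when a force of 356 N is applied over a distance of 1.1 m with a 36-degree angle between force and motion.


W = F * d * cos(theta)
theta = 36 deg = 0.6283 rad
cos(theta) = 0.8090
W = 356 * 1.1 * 0.8090
W = 316.8111


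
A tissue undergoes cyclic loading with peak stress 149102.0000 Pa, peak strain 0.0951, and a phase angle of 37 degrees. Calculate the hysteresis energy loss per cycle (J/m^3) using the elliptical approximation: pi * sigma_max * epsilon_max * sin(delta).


E_loss = pi * sigma_max * epsilon_max * sin(delta)
delta = 37 deg = 0.6458 rad
sin(delta) = 0.6018
E_loss = pi * 149102.0000 * 0.0951 * 0.6018
E_loss = 26808.7697


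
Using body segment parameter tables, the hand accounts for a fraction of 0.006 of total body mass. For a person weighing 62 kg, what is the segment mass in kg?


m_segment = body_mass * fraction
m_segment = 62 * 0.006
m_segment = 0.3720


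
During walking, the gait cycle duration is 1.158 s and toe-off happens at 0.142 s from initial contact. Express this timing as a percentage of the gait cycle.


pct = (event_time / cycle_time) * 100
pct = (0.142 / 1.158) * 100
ratio = 0.1226
pct = 12.2625


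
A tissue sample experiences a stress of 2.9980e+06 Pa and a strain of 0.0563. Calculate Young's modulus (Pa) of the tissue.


E = stress / strain
E = 2.9980e+06 / 0.0563
E = 5.3250e+07


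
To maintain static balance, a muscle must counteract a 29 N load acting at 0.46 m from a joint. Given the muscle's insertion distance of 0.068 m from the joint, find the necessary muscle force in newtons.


F_muscle = W * d_load / d_muscle
F_muscle = 29 * 0.46 / 0.068
Numerator = 13.3400
F_muscle = 196.1765


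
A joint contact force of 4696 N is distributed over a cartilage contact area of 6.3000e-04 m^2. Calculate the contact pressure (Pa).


P = F / A
P = 4696 / 6.3000e-04
P = 7.4540e+06


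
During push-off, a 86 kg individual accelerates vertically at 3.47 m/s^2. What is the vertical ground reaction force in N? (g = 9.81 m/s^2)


GRF = m * (g + a)
GRF = 86 * (9.81 + 3.47)
GRF = 86 * 13.2800
GRF = 1142.0800


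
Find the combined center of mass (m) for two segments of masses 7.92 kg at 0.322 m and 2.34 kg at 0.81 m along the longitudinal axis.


COM = (m1*x1 + m2*x2) / (m1 + m2)
COM = (7.92*0.322 + 2.34*0.81) / (7.92 + 2.34)
Numerator = 4.4456
Denominator = 10.2600
COM = 0.4333


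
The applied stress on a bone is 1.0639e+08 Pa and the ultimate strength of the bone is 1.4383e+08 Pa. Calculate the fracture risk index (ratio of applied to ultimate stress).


FRI = applied / ultimate
FRI = 1.0639e+08 / 1.4383e+08
FRI = 0.7397


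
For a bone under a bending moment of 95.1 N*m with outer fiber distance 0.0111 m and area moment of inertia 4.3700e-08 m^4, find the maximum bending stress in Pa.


sigma = M * c / I
sigma = 95.1 * 0.0111 / 4.3700e-08
M * c = 1.0556
sigma = 2.4156e+07


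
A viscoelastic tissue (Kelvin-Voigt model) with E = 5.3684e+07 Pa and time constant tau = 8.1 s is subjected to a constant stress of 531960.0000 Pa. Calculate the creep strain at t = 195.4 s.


epsilon(t) = (sigma/E) * (1 - exp(-t/tau))
sigma/E = 531960.0000 / 5.3684e+07 = 0.0099
exp(-t/tau) = exp(-195.4 / 8.1) = 3.3367e-11
epsilon = 0.0099 * (1 - 3.3367e-11)
epsilon = 0.0099


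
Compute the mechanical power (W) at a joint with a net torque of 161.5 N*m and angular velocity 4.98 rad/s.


P = M * omega
P = 161.5 * 4.98
P = 804.2700


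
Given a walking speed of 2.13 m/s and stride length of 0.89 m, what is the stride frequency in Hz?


f = v / stride_length
f = 2.13 / 0.89
f = 2.3933


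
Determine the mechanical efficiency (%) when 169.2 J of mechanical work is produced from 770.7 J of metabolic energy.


eta = (W_mech / E_meta) * 100
eta = (169.2 / 770.7) * 100
ratio = 0.2195
eta = 21.9541


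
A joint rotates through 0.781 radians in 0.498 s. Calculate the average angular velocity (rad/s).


omega = delta_theta / delta_t
omega = 0.781 / 0.498
omega = 1.5683


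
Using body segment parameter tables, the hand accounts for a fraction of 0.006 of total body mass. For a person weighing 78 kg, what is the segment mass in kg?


m_segment = body_mass * fraction
m_segment = 78 * 0.006
m_segment = 0.4680


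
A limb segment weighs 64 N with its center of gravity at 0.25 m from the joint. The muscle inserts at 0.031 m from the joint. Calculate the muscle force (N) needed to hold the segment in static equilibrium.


F_muscle = W * d_load / d_muscle
F_muscle = 64 * 0.25 / 0.031
Numerator = 16.0000
F_muscle = 516.1290


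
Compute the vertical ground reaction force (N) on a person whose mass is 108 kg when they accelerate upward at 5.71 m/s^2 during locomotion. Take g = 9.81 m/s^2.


GRF = m * (g + a)
GRF = 108 * (9.81 + 5.71)
GRF = 108 * 15.5200
GRF = 1676.1600


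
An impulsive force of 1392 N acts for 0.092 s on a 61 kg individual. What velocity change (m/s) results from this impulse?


J = F * dt = 1392 * 0.092 = 128.0640 N*s
delta_v = J / m
delta_v = 128.0640 / 61
delta_v = 2.0994


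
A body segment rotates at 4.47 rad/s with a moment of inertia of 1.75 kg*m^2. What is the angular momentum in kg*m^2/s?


L = I * omega
L = 1.75 * 4.47
L = 7.8225


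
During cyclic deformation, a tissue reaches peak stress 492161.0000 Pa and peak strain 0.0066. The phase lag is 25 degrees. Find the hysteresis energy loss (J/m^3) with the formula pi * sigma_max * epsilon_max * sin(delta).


E_loss = pi * sigma_max * epsilon_max * sin(delta)
delta = 25 deg = 0.4363 rad
sin(delta) = 0.4226
E_loss = pi * 492161.0000 * 0.0066 * 0.4226
E_loss = 4312.7001


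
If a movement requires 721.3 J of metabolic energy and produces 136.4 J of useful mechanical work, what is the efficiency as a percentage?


eta = (W_mech / E_meta) * 100
eta = (136.4 / 721.3) * 100
ratio = 0.1891
eta = 18.9103


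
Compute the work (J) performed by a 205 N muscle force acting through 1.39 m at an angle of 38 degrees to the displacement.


W = F * d * cos(theta)
theta = 38 deg = 0.6632 rad
cos(theta) = 0.7880
W = 205 * 1.39 * 0.7880
W = 224.5437
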